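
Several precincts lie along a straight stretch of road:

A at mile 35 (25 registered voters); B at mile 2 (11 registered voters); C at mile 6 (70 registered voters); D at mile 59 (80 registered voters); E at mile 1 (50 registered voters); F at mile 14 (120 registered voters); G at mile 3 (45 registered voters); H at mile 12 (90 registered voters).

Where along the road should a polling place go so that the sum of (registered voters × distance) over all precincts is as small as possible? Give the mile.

x = 12

For a sum of weighted absolute distances on a line, the optimum is the weighted median (not the mean). Total weight W = 491; half-weight = 245.5.
Sort by position and accumulate weight:
  mile 1 (E, w=50) → cum 50
  mile 2 (B, w=11) → cum 61
  mile 3 (G, w=45) → cum 106
  mile 6 (C, w=70) → cum 176
  mile 12 (H, w=90) → cum 266  ≥ 245.5 → median here
  mile 14 (F, w=120) → cum 386
  mile 35 (A, w=25) → cum 411
  mile 59 (D, w=80) → cum 491
Optimal location: mile 12.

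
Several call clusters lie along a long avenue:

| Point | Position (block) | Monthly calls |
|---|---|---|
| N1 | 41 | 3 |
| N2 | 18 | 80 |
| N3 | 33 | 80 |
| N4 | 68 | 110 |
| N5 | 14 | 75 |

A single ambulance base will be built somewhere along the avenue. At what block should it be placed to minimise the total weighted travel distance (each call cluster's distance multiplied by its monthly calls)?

x = 33

For a sum of weighted absolute distances on a line, the optimum is the weighted median (not the mean). Total weight W = 348; half-weight = 174.
Sort by position and accumulate weight:
  block 14 (N5, w=75) → cum 75
  block 18 (N2, w=80) → cum 155
  block 33 (N3, w=80) → cum 235  ≥ 174 → median here
  block 41 (N1, w=3) → cum 238
  block 68 (N4, w=110) → cum 348
Optimal location: block 33.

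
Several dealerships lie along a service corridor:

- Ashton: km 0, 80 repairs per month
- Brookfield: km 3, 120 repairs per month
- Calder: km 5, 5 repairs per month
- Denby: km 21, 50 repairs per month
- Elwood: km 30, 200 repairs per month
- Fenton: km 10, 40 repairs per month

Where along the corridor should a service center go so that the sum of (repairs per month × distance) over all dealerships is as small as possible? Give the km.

x = 21

For a sum of weighted absolute distances on a line, the optimum is the weighted median (not the mean). Total weight W = 495; half-weight = 247.5.
Sort by position and accumulate weight:
  km 0 (Ashton, w=80) → cum 80
  km 3 (Brookfield, w=120) → cum 200
  km 5 (Calder, w=5) → cum 205
  km 10 (Fenton, w=40) → cum 245
  km 21 (Denby, w=50) → cum 295  ≥ 247.5 → median here
  km 30 (Elwood, w=200) → cum 495
Optimal location: km 21.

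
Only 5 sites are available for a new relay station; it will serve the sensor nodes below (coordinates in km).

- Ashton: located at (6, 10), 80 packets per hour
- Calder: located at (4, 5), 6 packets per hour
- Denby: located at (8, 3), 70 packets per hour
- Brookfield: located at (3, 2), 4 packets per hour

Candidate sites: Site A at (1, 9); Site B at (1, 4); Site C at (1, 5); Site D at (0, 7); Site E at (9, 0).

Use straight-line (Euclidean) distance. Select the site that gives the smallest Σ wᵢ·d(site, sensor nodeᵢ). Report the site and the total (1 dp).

Total weighted distance at each candidate:
  Site A (1, 9): total = 1112.4
  Site B (1, 4): total = 1150.1
  Site C (1, 5): total = 1107.7
  Site D (0, 7): total = 1212.9
  Site E (9, 0): total = 1124.3
Minimum is at Site C with total 1107.7 km.

Site C, total 1107.7 km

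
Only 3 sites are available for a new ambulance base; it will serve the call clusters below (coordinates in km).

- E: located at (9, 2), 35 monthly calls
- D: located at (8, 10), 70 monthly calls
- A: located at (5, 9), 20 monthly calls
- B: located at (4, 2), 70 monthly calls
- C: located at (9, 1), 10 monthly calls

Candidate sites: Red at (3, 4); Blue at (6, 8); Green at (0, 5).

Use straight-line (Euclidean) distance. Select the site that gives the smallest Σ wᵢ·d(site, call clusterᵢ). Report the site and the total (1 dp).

Total weighted distance at each candidate:
  Red (3, 4): total = 1099.4
  Blue (6, 8): total = 979.9
  Green (0, 5): total = 1569.0
Minimum is at Blue with total 979.9 km.

Blue, total 979.9 km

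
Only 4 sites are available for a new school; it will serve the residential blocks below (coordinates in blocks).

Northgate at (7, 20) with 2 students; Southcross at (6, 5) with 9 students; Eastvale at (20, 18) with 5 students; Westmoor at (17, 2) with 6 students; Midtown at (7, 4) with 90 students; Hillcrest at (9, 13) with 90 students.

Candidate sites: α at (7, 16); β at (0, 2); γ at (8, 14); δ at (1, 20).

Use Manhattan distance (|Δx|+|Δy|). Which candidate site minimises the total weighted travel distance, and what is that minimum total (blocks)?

Total weighted distance at each candidate:
  α (7, 16): total = 1865
  β (0, 2): total = 3023
  γ (8, 14): total = 1489
  δ (1, 20): total = 3831
Minimum is at γ with total 1489 blocks.

γ, total 1489 blocks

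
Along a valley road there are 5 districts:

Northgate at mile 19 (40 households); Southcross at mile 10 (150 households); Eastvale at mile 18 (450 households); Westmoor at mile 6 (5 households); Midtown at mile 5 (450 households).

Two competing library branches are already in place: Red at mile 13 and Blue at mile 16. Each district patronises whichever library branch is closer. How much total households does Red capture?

605

The indifferent point is the midpoint (13+16)/2 = 14.5; districts left of it (closer to Red at 13) go to Red, those right go to Blue.
  Midtown at 5 (w=450) → Red
  Westmoor at 6 (w=5) → Red
  Southcross at 10 (w=150) → Red
  Eastvale at 18 (w=450) → Blue
  Northgate at 19 (w=40) → Blue
Red captures 605; Blue captures 490.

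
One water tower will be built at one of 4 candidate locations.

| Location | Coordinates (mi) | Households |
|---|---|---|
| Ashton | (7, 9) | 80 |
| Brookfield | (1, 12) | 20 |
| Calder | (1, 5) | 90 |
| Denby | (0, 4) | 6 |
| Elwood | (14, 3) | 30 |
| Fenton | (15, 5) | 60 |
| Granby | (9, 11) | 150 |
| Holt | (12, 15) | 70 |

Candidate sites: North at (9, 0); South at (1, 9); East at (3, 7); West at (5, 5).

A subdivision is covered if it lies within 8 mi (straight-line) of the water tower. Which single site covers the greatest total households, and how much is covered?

Coverage radius r = 8 mi; a point is covered iff (Δx)²+(Δy)² ≤ 8² = 64.
  North (9, 0): covers {Elwood, Fenton} → 90
  South (1, 9): covers {Ashton, Brookfield, Calder, Denby} → 196
  East (3, 7): covers {Ashton, Brookfield, Calder, Denby, Granby} → 346
  West (5, 5): covers {Ashton, Calder, Denby, Granby} → 326
Maximum coverage at East: 346 households.

East, covering 346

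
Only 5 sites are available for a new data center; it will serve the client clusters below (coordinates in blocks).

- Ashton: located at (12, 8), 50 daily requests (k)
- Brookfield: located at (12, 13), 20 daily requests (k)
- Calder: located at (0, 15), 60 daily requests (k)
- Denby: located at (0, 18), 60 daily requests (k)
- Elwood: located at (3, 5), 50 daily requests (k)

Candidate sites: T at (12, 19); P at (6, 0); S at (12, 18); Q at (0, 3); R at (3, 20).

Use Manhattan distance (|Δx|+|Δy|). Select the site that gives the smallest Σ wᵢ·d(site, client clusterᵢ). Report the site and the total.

R, total 2900 blocks

Total weighted distance at each candidate:
  T (12, 19): total = 3560
  P (6, 0): total = 4180
  S (12, 18): total = 3320
  Q (0, 3): total = 3160
  R (3, 20): total = 2900
Minimum is at R with total 2900 blocks.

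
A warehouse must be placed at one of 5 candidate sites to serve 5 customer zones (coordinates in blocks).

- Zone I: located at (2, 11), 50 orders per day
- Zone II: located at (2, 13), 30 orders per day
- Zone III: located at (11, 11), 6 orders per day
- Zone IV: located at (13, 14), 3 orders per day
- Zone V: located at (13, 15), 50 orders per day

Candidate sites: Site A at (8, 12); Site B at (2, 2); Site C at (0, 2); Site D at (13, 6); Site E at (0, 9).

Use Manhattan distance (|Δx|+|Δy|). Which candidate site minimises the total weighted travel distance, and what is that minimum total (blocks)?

Total weighted distance at each candidate:
  Site A (8, 12): total = 1005
  Site B (2, 2): total = 2157
  Site C (0, 2): total = 2435
  Site D (13, 6): total = 1856
  Site E (0, 9): total = 1462
Minimum is at Site A with total 1005 blocks.

Site A, total 1005 blocks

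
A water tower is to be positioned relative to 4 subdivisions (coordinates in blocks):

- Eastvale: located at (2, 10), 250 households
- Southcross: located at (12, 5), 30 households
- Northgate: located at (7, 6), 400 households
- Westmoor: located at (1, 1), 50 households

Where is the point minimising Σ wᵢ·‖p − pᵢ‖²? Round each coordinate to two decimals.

(5.08, 6.99)

The minimiser of Σwᵢ‖p−pᵢ‖² is the weighted centroid p* = (Σwᵢpᵢ)/(Σwᵢ).
Σwᵢ = 730.
Σwᵢxᵢ = 250·2 + 30·12 + 400·7 + 50·1 = 3710.
Σwᵢyᵢ = 250·10 + 30·5 + 400·6 + 50·1 = 5100.
x* = 3710/730 = 5.08, y* = 5100/730 = 6.99.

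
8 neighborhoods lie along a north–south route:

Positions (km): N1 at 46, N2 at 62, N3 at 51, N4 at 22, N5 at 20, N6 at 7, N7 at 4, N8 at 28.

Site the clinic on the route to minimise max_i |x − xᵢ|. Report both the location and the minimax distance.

location 33, max distance 29

The 1-center on a line is the midpoint of the two extreme points: leftmost at 4, rightmost at 62.
Optimal location = (4 + 62)/2 = 33; maximum distance = (62 − 4)/2 = 29.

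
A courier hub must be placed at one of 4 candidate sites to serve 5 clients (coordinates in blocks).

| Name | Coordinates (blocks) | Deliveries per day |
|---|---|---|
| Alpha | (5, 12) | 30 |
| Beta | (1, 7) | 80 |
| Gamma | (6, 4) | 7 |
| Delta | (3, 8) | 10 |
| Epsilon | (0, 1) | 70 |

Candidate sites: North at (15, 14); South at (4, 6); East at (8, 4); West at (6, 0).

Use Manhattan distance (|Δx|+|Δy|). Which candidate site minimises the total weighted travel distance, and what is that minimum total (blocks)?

Total weighted distance at each candidate:
  North (15, 14): total = 4313
  South (4, 6): total = 1218
  East (8, 4): total = 2004
  West (6, 0): total = 1978
Minimum is at South with total 1218 blocks.

South, total 1218 blocks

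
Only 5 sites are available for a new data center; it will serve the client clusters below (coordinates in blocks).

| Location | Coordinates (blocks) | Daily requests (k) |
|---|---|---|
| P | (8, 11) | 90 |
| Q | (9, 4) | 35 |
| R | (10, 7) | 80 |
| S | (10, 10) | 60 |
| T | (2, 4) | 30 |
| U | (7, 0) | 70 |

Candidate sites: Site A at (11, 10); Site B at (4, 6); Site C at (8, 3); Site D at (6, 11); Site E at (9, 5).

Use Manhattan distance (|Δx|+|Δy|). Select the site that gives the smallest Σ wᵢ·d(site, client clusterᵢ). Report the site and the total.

Site E, total 1995 blocks

Total weighted distance at each candidate:
  Site A (11, 10): total = 2450
  Site B (4, 6): total = 2965
  Site C (8, 3): total = 2300
  Site D (6, 11): total = 2640
  Site E (9, 5): total = 1995
Minimum is at Site E with total 1995 blocks.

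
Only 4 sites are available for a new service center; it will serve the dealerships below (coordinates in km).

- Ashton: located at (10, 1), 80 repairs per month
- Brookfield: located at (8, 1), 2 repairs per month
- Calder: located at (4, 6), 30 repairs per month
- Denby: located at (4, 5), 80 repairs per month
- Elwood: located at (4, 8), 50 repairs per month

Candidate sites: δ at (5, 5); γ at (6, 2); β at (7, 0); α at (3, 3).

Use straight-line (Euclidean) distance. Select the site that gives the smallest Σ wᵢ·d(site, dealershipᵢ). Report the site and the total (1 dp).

δ, total 802.8 km

Total weighted distance at each candidate:
  δ (5, 5): total = 802.8
  γ (6, 2): total = 1073.2
  β (7, 0): total = 1350.7
  α (3, 3): total = 1121.9
Minimum is at δ with total 802.8 km.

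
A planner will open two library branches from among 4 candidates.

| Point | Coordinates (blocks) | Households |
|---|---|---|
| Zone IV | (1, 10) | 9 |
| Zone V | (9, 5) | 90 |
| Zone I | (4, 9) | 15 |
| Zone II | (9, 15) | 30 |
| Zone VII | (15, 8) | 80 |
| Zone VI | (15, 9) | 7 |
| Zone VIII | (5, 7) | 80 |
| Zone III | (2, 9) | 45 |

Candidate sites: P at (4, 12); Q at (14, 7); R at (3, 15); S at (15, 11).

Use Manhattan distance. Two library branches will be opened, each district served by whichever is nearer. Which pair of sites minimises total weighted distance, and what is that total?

{P, Q}, total 1846

Evaluate every pair (each demand assigned to the nearer of the two):
  {P, Q}: total = 1846
  {Q, R}: total = 2194
  {P, S}: total = 2369
  {Q, S}: total = 2769
  {R, S}: total = 2797
  {P, R}: total = 3353
Best pair: {P, Q} with total 1846.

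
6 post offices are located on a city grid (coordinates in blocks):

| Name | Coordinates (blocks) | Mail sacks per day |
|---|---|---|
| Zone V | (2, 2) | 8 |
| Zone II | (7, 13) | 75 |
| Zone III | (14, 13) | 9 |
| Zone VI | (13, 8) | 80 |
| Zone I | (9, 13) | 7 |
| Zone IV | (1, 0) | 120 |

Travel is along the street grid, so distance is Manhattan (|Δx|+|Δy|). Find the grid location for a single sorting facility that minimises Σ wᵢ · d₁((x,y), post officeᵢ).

Manhattan distance separates: Σwᵢ(|x−xᵢ|+|y−yᵢ|) = Σwᵢ|x−xᵢ| + Σwᵢ|y−yᵢ|, so x and y are optimised independently as 1-D weighted medians.
Total weight W = 299; half = 149.5.
x-coordinate, sorted with cumulative weight:
  x=1 (Zone IV, w=120) cum 120
  x=2 (Zone V, w=8) cum 128
  x=7 (Zone II, w=75) cum 203  ← median
  x=9 (Zone I, w=7) cum 210
  x=13 (Zone VI, w=80) cum 290
  x=14 (Zone III, w=9) cum 299
⇒ x* = 7
y-coordinate, sorted with cumulative weight:
  y=0 (Zone IV, w=120) cum 120
  y=2 (Zone V, w=8) cum 128
  y=8 (Zone VI, w=80) cum 208  ← median
  y=13 (Zone II, w=75) cum 283
  y=13 (Zone III, w=9) cum 292
  y=13 (Zone I, w=7) cum 299
⇒ y* = 8

(7, 8)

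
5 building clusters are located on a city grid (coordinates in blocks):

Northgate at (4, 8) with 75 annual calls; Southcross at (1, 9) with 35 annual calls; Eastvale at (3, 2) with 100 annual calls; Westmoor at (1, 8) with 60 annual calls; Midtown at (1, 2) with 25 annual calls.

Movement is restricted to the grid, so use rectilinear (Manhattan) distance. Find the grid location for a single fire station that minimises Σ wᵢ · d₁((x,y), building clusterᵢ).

(3, 8)

Manhattan distance separates: Σwᵢ(|x−xᵢ|+|y−yᵢ|) = Σwᵢ|x−xᵢ| + Σwᵢ|y−yᵢ|, so x and y are optimised independently as 1-D weighted medians.
Total weight W = 295; half = 147.5.
x-coordinate, sorted with cumulative weight:
  x=1 (Southcross, w=35) cum 35
  x=1 (Westmoor, w=60) cum 95
  x=1 (Midtown, w=25) cum 120
  x=3 (Eastvale, w=100) cum 220  ← median
  x=4 (Northgate, w=75) cum 295
⇒ x* = 3
y-coordinate, sorted with cumulative weight:
  y=2 (Eastvale, w=100) cum 100
  y=2 (Midtown, w=25) cum 125
  y=8 (Northgate, w=75) cum 200  ← median
  y=8 (Westmoor, w=60) cum 260
  y=9 (Southcross, w=35) cum 295
⇒ y* = 8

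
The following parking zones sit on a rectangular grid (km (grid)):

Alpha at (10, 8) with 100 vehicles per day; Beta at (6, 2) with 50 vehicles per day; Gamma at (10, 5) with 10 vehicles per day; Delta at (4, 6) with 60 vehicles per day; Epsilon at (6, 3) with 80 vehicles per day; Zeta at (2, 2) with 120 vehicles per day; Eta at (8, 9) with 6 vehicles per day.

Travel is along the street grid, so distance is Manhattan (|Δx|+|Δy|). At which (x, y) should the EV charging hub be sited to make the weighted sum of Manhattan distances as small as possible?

Manhattan distance separates: Σwᵢ(|x−xᵢ|+|y−yᵢ|) = Σwᵢ|x−xᵢ| + Σwᵢ|y−yᵢ|, so x and y are optimised independently as 1-D weighted medians.
Total weight W = 426; half = 213.
x-coordinate, sorted with cumulative weight:
  x=2 (Zeta, w=120) cum 120
  x=4 (Delta, w=60) cum 180
  x=6 (Beta, w=50) cum 230  ← median
  x=6 (Epsilon, w=80) cum 310
  x=8 (Eta, w=6) cum 316
  x=10 (Alpha, w=100) cum 416
  x=10 (Gamma, w=10) cum 426
⇒ x* = 6
y-coordinate, sorted with cumulative weight:
  y=2 (Beta, w=50) cum 50
  y=2 (Zeta, w=120) cum 170
  y=3 (Epsilon, w=80) cum 250  ← median
  y=5 (Gamma, w=10) cum 260
  y=6 (Delta, w=60) cum 320
  y=8 (Alpha, w=100) cum 420
  y=9 (Eta, w=6) cum 426
⇒ y* = 3

(6, 3)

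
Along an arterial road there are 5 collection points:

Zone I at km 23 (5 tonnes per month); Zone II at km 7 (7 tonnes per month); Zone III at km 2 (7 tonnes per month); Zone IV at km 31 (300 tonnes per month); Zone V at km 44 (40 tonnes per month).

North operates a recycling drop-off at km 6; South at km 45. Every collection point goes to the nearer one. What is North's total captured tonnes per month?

The indifferent point is the midpoint (6+45)/2 = 25.5; collection points left of it (closer to North at 6) go to North, those right go to South.
  Zone III at 2 (w=7) → North
  Zone II at 7 (w=7) → North
  Zone I at 23 (w=5) → North
  Zone IV at 31 (w=300) → South
  Zone V at 44 (w=40) → South
North captures 19; South captures 340.

19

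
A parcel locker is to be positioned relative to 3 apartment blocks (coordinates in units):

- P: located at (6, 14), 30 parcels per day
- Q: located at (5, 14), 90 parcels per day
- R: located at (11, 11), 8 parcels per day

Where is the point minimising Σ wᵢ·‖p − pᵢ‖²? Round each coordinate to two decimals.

(5.61, 13.81)

The minimiser of Σwᵢ‖p−pᵢ‖² is the weighted centroid p* = (Σwᵢpᵢ)/(Σwᵢ).
Σwᵢ = 128.
Σwᵢxᵢ = 30·6 + 90·5 + 8·11 = 718.
Σwᵢyᵢ = 30·14 + 90·14 + 8·11 = 1768.
x* = 718/128 = 5.61, y* = 1768/128 = 13.81.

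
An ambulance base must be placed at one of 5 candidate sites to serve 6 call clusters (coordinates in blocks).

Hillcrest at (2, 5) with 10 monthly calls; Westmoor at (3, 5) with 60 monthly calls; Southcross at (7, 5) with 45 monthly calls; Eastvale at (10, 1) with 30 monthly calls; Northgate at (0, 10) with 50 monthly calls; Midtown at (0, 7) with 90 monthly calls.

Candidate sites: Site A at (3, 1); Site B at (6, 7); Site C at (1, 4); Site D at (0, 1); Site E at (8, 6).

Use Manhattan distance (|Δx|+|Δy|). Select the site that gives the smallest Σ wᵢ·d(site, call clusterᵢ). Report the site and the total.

Total weighted distance at each candidate:
  Site A (3, 1): total = 2270
  Site B (6, 7): total = 1785
  Site C (1, 4): total = 1585
  Site D (0, 1): total = 2265
  Site E (8, 6): total = 2140
Minimum is at Site C with total 1585 blocks.

Site C, total 1585 blocks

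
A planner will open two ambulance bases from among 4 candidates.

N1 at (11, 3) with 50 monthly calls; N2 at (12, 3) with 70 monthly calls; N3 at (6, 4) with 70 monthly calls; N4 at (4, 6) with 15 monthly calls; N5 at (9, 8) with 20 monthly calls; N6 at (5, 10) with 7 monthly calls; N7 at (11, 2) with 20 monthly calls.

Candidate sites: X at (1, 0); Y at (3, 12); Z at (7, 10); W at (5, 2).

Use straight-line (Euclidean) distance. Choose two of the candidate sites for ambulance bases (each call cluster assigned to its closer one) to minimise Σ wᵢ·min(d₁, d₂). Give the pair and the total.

Evaluate every pair (each demand assigned to the nearer of the two):
  {Z, W}: total = 1208.1
  {Y, W}: total = 1301.5
  {X, W}: total = 1337.7
  {X, Z}: total = 1755.5
  {Y, Z}: total = 1755.5
  {X, Y}: total = 2227.6
Best pair: {Z, W} with total 1208.1.

{Z, W}, total 1208.1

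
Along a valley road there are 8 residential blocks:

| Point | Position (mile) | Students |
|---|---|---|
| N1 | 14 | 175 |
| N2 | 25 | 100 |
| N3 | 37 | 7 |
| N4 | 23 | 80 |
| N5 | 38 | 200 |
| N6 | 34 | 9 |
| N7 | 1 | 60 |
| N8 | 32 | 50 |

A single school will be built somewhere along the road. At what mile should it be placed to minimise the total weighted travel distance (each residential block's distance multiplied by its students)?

For a sum of weighted absolute distances on a line, the optimum is the weighted median (not the mean). Total weight W = 681; half-weight = 340.5.
Sort by position and accumulate weight:
  mile 1 (N7, w=60) → cum 60
  mile 14 (N1, w=175) → cum 235
  mile 23 (N4, w=80) → cum 315
  mile 25 (N2, w=100) → cum 415  ≥ 340.5 → median here
  mile 32 (N8, w=50) → cum 465
  mile 34 (N6, w=9) → cum 474
  mile 37 (N3, w=7) → cum 481
  mile 38 (N5, w=200) → cum 681
Optimal location: mile 25.

x = 25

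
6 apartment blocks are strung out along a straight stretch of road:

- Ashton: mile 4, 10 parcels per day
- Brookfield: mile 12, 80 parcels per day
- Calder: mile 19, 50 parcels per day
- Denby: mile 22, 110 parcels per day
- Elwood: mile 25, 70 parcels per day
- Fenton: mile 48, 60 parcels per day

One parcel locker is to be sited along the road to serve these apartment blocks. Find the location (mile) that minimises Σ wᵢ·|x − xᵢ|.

x = 22

For a sum of weighted absolute distances on a line, the optimum is the weighted median (not the mean). Total weight W = 380; half-weight = 190.
Sort by position and accumulate weight:
  mile 4 (Ashton, w=10) → cum 10
  mile 12 (Brookfield, w=80) → cum 90
  mile 19 (Calder, w=50) → cum 140
  mile 22 (Denby, w=110) → cum 250  ≥ 190 → median here
  mile 25 (Elwood, w=70) → cum 320
  mile 48 (Fenton, w=60) → cum 380
Optimal location: mile 22.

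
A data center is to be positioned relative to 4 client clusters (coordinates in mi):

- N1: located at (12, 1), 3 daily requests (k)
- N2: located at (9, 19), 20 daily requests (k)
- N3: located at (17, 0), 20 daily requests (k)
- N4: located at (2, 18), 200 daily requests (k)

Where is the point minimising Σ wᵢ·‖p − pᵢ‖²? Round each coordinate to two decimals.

The minimiser of Σwᵢ‖p−pᵢ‖² is the weighted centroid p* = (Σwᵢpᵢ)/(Σwᵢ).
Σwᵢ = 243.
Σwᵢxᵢ = 3·12 + 20·9 + 20·17 + 200·2 = 956.
Σwᵢyᵢ = 3·1 + 20·19 + 20·0 + 200·18 = 3983.
x* = 956/243 = 3.93, y* = 3983/243 = 16.39.

(3.93, 16.39)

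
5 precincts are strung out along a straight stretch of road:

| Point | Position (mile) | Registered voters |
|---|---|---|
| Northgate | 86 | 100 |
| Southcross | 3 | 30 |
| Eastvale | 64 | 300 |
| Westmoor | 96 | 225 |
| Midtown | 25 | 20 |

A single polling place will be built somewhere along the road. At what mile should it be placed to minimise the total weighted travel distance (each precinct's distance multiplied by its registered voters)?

x = 64

For a sum of weighted absolute distances on a line, the optimum is the weighted median (not the mean). Total weight W = 675; half-weight = 337.5.
Sort by position and accumulate weight:
  mile 3 (Southcross, w=30) → cum 30
  mile 25 (Midtown, w=20) → cum 50
  mile 64 (Eastvale, w=300) → cum 350  ≥ 337.5 → median here
  mile 86 (Northgate, w=100) → cum 450
  mile 96 (Westmoor, w=225) → cum 675
Optimal location: mile 64.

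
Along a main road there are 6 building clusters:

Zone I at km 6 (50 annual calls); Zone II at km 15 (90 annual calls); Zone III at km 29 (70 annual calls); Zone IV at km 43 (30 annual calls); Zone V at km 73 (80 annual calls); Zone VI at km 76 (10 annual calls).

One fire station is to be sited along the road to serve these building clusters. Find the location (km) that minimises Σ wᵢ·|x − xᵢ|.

For a sum of weighted absolute distances on a line, the optimum is the weighted median (not the mean). Total weight W = 330; half-weight = 165.
Sort by position and accumulate weight:
  km 6 (Zone I, w=50) → cum 50
  km 15 (Zone II, w=90) → cum 140
  km 29 (Zone III, w=70) → cum 210  ≥ 165 → median here
  km 43 (Zone IV, w=30) → cum 240
  km 73 (Zone V, w=80) → cum 320
  km 76 (Zone VI, w=10) → cum 330
Optimal location: km 29.

x = 29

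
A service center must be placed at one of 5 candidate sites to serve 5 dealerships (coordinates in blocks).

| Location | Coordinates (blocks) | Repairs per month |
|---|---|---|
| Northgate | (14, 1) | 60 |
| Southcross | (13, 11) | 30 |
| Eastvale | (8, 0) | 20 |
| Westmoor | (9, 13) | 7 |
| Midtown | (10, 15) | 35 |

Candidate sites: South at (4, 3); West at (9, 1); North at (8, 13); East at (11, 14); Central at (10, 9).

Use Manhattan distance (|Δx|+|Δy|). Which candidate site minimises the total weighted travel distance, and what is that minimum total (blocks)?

Central, total 1335 blocks

Total weighted distance at each candidate:
  South (4, 3): total = 2105
  West (9, 1): total = 1369
  North (8, 13): total = 1697
  East (11, 14): total = 1541
  Central (10, 9): total = 1335
Minimum is at Central with total 1335 blocks.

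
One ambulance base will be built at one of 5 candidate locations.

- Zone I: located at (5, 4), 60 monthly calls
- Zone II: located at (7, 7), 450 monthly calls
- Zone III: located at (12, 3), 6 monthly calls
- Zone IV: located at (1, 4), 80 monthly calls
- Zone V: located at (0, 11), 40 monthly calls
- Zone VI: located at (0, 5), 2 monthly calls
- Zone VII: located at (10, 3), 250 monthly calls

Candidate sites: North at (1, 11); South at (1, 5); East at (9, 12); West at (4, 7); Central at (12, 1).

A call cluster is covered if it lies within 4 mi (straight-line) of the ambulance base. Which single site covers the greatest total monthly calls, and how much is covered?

West, covering 510

Coverage radius r = 4 mi; a point is covered iff (Δx)²+(Δy)² ≤ 4² = 16.
  North (1, 11): covers {Zone V} → 40
  South (1, 5): covers {Zone IV, Zone VI} → 82
  East (9, 12): covers {none} → 0
  West (4, 7): covers {Zone I, Zone II} → 510
  Central (12, 1): covers {Zone III, Zone VII} → 256
Maximum coverage at West: 510 monthly calls.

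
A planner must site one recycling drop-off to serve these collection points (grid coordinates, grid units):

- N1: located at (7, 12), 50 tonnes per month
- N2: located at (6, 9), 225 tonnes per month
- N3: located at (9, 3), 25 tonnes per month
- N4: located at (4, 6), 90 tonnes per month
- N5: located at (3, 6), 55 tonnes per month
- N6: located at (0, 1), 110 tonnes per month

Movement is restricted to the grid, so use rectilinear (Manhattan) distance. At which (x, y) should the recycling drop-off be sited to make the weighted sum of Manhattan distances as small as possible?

(6, 6)

Manhattan distance separates: Σwᵢ(|x−xᵢ|+|y−yᵢ|) = Σwᵢ|x−xᵢ| + Σwᵢ|y−yᵢ|, so x and y are optimised independently as 1-D weighted medians.
Total weight W = 555; half = 277.5.
x-coordinate, sorted with cumulative weight:
  x=0 (N6, w=110) cum 110
  x=3 (N5, w=55) cum 165
  x=4 (N4, w=90) cum 255
  x=6 (N2, w=225) cum 480  ← median
  x=7 (N1, w=50) cum 530
  x=9 (N3, w=25) cum 555
⇒ x* = 6
y-coordinate, sorted with cumulative weight:
  y=1 (N6, w=110) cum 110
  y=3 (N3, w=25) cum 135
  y=6 (N4, w=90) cum 225
  y=6 (N5, w=55) cum 280  ← median
  y=9 (N2, w=225) cum 505
  y=12 (N1, w=50) cum 555
⇒ y* = 6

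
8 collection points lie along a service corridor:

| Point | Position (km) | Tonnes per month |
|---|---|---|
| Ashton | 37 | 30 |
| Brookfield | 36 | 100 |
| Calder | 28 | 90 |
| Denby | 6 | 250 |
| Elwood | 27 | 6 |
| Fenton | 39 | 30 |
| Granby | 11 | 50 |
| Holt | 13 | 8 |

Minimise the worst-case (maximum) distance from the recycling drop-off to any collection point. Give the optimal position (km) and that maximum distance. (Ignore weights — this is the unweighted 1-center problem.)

location 22.5, max distance 16.5

The 1-center on a line is the midpoint of the two extreme points: leftmost at 6, rightmost at 39.
Optimal location = (6 + 39)/2 = 22.5; maximum distance = (39 − 6)/2 = 16.5.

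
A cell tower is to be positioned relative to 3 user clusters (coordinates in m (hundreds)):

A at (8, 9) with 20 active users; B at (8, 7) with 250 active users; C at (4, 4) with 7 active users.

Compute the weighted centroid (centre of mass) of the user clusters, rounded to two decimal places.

(7.90, 7.07)

The minimiser of Σwᵢ‖p−pᵢ‖² is the weighted centroid p* = (Σwᵢpᵢ)/(Σwᵢ).
Σwᵢ = 277.
Σwᵢxᵢ = 20·8 + 250·8 + 7·4 = 2188.
Σwᵢyᵢ = 20·9 + 250·7 + 7·4 = 1958.
x* = 2188/277 = 7.90, y* = 1958/277 = 7.07.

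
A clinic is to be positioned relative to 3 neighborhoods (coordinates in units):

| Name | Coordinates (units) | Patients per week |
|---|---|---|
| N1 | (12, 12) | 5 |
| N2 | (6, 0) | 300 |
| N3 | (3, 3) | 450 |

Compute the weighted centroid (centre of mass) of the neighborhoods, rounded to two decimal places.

The minimiser of Σwᵢ‖p−pᵢ‖² is the weighted centroid p* = (Σwᵢpᵢ)/(Σwᵢ).
Σwᵢ = 755.
Σwᵢxᵢ = 5·12 + 300·6 + 450·3 = 3210.
Σwᵢyᵢ = 5·12 + 300·0 + 450·3 = 1410.
x* = 3210/755 = 4.25, y* = 1410/755 = 1.87.

(4.25, 1.87)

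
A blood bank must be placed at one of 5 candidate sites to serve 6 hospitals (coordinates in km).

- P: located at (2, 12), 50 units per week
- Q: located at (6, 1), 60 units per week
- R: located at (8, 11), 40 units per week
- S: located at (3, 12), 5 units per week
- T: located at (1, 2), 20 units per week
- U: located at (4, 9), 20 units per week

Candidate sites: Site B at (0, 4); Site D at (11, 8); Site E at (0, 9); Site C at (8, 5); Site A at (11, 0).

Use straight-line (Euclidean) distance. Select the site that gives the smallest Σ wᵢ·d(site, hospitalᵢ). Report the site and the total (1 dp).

Site C, total 1277.8 km

Total weighted distance at each candidate:
  Site B (0, 4): total = 1455.5
  Site D (11, 8): total = 1597.7
  Site E (0, 9): total = 1352.8
  Site C (8, 5): total = 1277.8
  Site A (11, 0): total = 2016.1
Minimum is at Site C with total 1277.8 km.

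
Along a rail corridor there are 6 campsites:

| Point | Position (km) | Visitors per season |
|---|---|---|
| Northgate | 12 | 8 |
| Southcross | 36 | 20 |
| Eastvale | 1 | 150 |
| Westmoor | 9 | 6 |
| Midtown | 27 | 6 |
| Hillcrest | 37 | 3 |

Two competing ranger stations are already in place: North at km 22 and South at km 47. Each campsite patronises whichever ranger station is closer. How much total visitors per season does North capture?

170

The indifferent point is the midpoint (22+47)/2 = 34.5; campsites left of it (closer to North at 22) go to North, those right go to South.
  Eastvale at 1 (w=150) → North
  Westmoor at 9 (w=6) → North
  Northgate at 12 (w=8) → North
  Midtown at 27 (w=6) → North
  Southcross at 36 (w=20) → South
  Hillcrest at 37 (w=3) → South
North captures 170; South captures 23.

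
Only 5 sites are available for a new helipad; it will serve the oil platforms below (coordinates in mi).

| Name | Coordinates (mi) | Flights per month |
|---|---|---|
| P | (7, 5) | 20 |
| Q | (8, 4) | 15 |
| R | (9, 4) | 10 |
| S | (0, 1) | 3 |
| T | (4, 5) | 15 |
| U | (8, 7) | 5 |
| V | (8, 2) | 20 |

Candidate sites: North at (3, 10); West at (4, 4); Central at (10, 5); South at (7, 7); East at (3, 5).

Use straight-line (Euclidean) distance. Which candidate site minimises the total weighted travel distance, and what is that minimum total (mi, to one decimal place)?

South, total 312.2 mi

Total weighted distance at each candidate:
  North (3, 10): total = 652.8
  West (4, 4): total = 317.7
  Central (10, 5): total = 316.2
  South (7, 7): total = 312.2
  East (3, 5): total = 390.9
Minimum is at South with total 312.2 mi.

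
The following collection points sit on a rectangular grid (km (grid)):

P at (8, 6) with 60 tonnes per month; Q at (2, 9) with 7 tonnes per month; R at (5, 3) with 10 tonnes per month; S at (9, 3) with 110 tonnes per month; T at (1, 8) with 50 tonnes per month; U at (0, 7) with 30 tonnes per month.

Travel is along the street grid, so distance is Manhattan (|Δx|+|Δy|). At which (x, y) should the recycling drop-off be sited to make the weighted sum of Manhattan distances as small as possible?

(8, 6)

Manhattan distance separates: Σwᵢ(|x−xᵢ|+|y−yᵢ|) = Σwᵢ|x−xᵢ| + Σwᵢ|y−yᵢ|, so x and y are optimised independently as 1-D weighted medians.
Total weight W = 267; half = 133.5.
x-coordinate, sorted with cumulative weight:
  x=0 (U, w=30) cum 30
  x=1 (T, w=50) cum 80
  x=2 (Q, w=7) cum 87
  x=5 (R, w=10) cum 97
  x=8 (P, w=60) cum 157  ← median
  x=9 (S, w=110) cum 267
⇒ x* = 8
y-coordinate, sorted with cumulative weight:
  y=3 (R, w=10) cum 10
  y=3 (S, w=110) cum 120
  y=6 (P, w=60) cum 180  ← median
  y=7 (U, w=30) cum 210
  y=8 (T, w=50) cum 260
  y=9 (Q, w=7) cum 267
⇒ y* = 6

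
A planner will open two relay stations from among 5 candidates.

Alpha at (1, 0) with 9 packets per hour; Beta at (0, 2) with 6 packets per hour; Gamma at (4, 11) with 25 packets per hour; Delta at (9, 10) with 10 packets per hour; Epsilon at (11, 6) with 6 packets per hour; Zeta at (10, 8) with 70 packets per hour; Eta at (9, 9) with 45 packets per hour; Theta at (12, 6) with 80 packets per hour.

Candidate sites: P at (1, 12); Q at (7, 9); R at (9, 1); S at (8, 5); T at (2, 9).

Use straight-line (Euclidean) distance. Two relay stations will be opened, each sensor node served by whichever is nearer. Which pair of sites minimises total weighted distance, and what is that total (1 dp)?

{Q, S}, total 901.4

Evaluate every pair (each demand assigned to the nearer of the two):
  {Q, S}: total = 901.4
  {Q, T}: total = 1026.1
  {S, T}: total = 1029.6
  {P, S}: total = 1045.5
  {Q, R}: total = 1047.2
  {P, Q}: total = 1066.0
  {R, S}: total = 1141.8
  {R, T}: total = 1566.4
  {P, R}: total = 1642.2
  {P, T}: total = 2038.1
Best pair: {Q, S} with total 901.4.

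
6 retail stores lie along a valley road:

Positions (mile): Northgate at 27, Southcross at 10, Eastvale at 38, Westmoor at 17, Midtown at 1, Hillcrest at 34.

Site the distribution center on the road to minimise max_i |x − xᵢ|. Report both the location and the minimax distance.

location 19.5, max distance 18.5

The 1-center on a line is the midpoint of the two extreme points: leftmost at 1, rightmost at 38.
Optimal location = (1 + 38)/2 = 19.5; maximum distance = (38 − 1)/2 = 18.5.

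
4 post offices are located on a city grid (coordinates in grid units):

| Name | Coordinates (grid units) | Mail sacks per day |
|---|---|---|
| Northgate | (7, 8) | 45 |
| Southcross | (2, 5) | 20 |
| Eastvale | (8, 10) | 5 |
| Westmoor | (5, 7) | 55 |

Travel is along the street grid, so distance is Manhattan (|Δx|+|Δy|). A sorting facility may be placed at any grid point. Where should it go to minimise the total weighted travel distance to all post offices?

(5, 7)

Manhattan distance separates: Σwᵢ(|x−xᵢ|+|y−yᵢ|) = Σwᵢ|x−xᵢ| + Σwᵢ|y−yᵢ|, so x and y are optimised independently as 1-D weighted medians.
Total weight W = 125; half = 62.5.
x-coordinate, sorted with cumulative weight:
  x=2 (Southcross, w=20) cum 20
  x=5 (Westmoor, w=55) cum 75  ← median
  x=7 (Northgate, w=45) cum 120
  x=8 (Eastvale, w=5) cum 125
⇒ x* = 5
y-coordinate, sorted with cumulative weight:
  y=5 (Southcross, w=20) cum 20
  y=7 (Westmoor, w=55) cum 75  ← median
  y=8 (Northgate, w=45) cum 120
  y=10 (Eastvale, w=5) cum 125
⇒ y* = 7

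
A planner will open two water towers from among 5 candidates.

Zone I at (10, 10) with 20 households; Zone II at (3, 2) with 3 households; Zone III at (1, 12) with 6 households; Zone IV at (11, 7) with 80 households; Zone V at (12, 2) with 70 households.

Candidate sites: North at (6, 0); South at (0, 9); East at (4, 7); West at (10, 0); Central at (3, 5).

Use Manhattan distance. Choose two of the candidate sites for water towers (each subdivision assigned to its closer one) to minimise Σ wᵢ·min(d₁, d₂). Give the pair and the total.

{East, West}, total 1086

Evaluate every pair (each demand assigned to the nearer of the two):
  {East, West}: total = 1086
  {South, West}: total = 1171
  {West, Central}: total = 1183
  {North, West}: total = 1237
  {North, East}: total = 1363
  {East, Central}: total = 1637
  {North, Central}: total = 1663
  {South, East}: total = 1692
  {North, South}: total = 1779
  {South, Central}: total = 1893
Best pair: {East, West} with total 1086.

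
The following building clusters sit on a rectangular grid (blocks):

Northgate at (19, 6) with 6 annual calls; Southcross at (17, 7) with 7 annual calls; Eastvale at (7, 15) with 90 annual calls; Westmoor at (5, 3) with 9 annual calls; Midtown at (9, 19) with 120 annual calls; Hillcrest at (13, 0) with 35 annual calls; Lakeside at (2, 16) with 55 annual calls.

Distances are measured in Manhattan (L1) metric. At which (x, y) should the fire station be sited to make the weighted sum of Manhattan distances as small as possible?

(9, 16)

Manhattan distance separates: Σwᵢ(|x−xᵢ|+|y−yᵢ|) = Σwᵢ|x−xᵢ| + Σwᵢ|y−yᵢ|, so x and y are optimised independently as 1-D weighted medians.
Total weight W = 322; half = 161.
x-coordinate, sorted with cumulative weight:
  x=2 (Lakeside, w=55) cum 55
  x=5 (Westmoor, w=9) cum 64
  x=7 (Eastvale, w=90) cum 154
  x=9 (Midtown, w=120) cum 274  ← median
  x=13 (Hillcrest, w=35) cum 309
  x=17 (Southcross, w=7) cum 316
  x=19 (Northgate, w=6) cum 322
⇒ x* = 9
y-coordinate, sorted with cumulative weight:
  y=0 (Hillcrest, w=35) cum 35
  y=3 (Westmoor, w=9) cum 44
  y=6 (Northgate, w=6) cum 50
  y=7 (Southcross, w=7) cum 57
  y=15 (Eastvale, w=90) cum 147
  y=16 (Lakeside, w=55) cum 202  ← median
  y=19 (Midtown, w=120) cum 322
⇒ y* = 16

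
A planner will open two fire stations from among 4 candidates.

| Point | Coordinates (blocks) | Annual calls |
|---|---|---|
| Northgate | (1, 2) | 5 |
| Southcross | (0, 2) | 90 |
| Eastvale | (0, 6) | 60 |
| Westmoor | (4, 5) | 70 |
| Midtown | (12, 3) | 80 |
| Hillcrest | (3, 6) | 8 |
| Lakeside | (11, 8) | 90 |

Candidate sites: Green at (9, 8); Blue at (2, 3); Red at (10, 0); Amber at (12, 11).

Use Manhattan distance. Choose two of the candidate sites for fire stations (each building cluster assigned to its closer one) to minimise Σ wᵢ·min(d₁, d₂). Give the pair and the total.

{Green, Blue}, total 1712

Evaluate every pair (each demand assigned to the nearer of the two):
  {Green, Blue}: total = 1712
  {Blue, Amber}: total = 1892
  {Blue, Red}: total = 2102
  {Green, Red}: total = 2999
  {Green, Amber}: total = 3524
  {Red, Amber}: total = 3729
Best pair: {Green, Blue} with total 1712.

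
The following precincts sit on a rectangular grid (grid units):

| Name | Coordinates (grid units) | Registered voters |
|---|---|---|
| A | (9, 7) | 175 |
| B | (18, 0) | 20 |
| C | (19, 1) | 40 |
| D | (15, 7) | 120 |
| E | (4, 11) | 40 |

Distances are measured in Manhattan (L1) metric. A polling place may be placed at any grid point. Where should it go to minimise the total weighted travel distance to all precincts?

Manhattan distance separates: Σwᵢ(|x−xᵢ|+|y−yᵢ|) = Σwᵢ|x−xᵢ| + Σwᵢ|y−yᵢ|, so x and y are optimised independently as 1-D weighted medians.
Total weight W = 395; half = 197.5.
x-coordinate, sorted with cumulative weight:
  x=4 (E, w=40) cum 40
  x=9 (A, w=175) cum 215  ← median
  x=15 (D, w=120) cum 335
  x=18 (B, w=20) cum 355
  x=19 (C, w=40) cum 395
⇒ x* = 9
y-coordinate, sorted with cumulative weight:
  y=0 (B, w=20) cum 20
  y=1 (C, w=40) cum 60
  y=7 (A, w=175) cum 235  ← median
  y=7 (D, w=120) cum 355
  y=11 (E, w=40) cum 395
⇒ y* = 7

(9, 7)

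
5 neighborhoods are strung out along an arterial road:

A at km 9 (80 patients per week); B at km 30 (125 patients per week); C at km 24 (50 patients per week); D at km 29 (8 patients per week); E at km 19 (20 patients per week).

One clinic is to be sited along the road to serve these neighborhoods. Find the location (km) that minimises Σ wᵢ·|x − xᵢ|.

x = 24

For a sum of weighted absolute distances on a line, the optimum is the weighted median (not the mean). Total weight W = 283; half-weight = 141.5.
Sort by position and accumulate weight:
  km 9 (A, w=80) → cum 80
  km 19 (E, w=20) → cum 100
  km 24 (C, w=50) → cum 150  ≥ 141.5 → median here
  km 29 (D, w=8) → cum 158
  km 30 (B, w=125) → cum 283
Optimal location: km 24.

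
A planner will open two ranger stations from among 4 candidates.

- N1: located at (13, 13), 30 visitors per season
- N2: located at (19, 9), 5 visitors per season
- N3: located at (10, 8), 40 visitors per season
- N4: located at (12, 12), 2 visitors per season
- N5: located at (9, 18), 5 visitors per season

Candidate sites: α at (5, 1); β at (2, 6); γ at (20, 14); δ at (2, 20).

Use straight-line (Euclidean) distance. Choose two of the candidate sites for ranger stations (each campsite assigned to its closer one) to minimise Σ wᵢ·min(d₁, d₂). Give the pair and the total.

Evaluate every pair (each demand assigned to the nearer of the two):
  {β, γ}: total = 642.5
  {α, γ}: total = 656.7
  {γ, δ}: total = 757.0
  {β, δ}: total = 867.0
  {α, δ}: total = 877.9
  {α, β}: total = 894.4
Best pair: {β, γ} with total 642.5.

{β, γ}, total 642.5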